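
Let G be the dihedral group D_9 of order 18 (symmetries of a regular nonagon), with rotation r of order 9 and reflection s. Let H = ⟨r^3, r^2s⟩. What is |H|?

6

|⟨r^3⟩| = 3 and |⟨r^2s⟩| = 2, so |H| is a multiple of lcm(3, 2) = 6 and divides |G| = 18.
Closing under the operation: H = {e, r^3, r^6, r^2s, r^5s, r^8s}, so |H| = 6.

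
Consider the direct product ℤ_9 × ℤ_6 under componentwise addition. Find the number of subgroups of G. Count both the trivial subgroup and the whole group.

20

|G| = 54, so by Lagrange every subgroup order divides 54. Divisors: 1, 2, 3, 6, 9, 18, 27, 54.
Subgroups by order — order 1: 1; order 2: 1; order 3: 4; order 6: 4; order 9: 4; order 18: 4; order 27: 1; order 54: 1.
Total: 1 + 1 + 4 + 4 + 4 + 4 + 1 + 1 = 20.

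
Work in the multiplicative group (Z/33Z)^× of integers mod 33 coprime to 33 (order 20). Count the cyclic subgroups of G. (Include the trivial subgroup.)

Group the elements of G by the cyclic subgroup they generate; each cyclic subgroup of order d accounts for φ(d) elements.
Cyclic subgroups by order — order 1: 1; order 2: 3; order 5: 1; order 10: 3.
Total: 8.

8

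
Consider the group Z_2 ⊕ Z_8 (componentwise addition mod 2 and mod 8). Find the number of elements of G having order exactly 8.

8

An element (a,b) has order lcm(ord(a), ord(b)); count pairs with lcm equal to 8.
Enumerating gives 8 such elements.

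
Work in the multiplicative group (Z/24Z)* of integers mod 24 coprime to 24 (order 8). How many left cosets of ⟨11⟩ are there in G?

4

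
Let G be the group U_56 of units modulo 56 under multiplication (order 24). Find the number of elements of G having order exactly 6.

14

Enumerating element orders in G gives 14 elements of order 6.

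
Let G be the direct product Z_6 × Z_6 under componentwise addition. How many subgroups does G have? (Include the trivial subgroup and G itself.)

30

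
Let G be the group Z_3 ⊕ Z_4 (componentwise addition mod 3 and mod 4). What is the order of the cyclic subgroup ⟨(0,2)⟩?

2

The order of (0,2) in Z_3 × Z_4 is lcm(ord(0) in Z_3, ord(2) in Z_4).
ord(0) = 1 and ord(2) = 2, so |⟨(0,2)⟩| = lcm(1, 2) = 2.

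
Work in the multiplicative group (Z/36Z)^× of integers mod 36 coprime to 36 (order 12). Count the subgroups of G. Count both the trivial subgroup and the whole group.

10

|G| = 12, so by Lagrange every subgroup order divides 12. Divisors: 1, 2, 3, 4, 6, 12.
Subgroups by order — order 1: 1; order 2: 3; order 3: 1; order 4: 1; order 6: 3; order 12: 1.
Total: 1 + 3 + 1 + 1 + 3 + 1 = 10.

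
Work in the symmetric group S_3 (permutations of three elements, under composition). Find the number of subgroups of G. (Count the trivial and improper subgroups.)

6

|G| = 6, so by Lagrange every subgroup order divides 6. Divisors: 1, 2, 3, 6.
Subgroups by order — order 1: 1; order 2: 3; order 3: 1; order 6: 1.
Total: 1 + 3 + 1 + 1 = 6.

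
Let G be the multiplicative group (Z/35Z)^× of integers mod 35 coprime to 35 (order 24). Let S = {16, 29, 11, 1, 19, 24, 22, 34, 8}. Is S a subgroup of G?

No

|S| = 9 does not divide |G| = 24, so by Lagrange S is not a subgroup.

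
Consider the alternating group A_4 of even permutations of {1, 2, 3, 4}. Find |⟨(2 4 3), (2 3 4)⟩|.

|⟨(2 4 3)⟩| = 3 and |⟨(2 3 4)⟩| = 3, so |H| is a multiple of lcm(3, 3) = 3 and divides |G| = 12.
Closing under the operation: H = {e, (2 3 4), (2 4 3)}, so |H| = 3.

3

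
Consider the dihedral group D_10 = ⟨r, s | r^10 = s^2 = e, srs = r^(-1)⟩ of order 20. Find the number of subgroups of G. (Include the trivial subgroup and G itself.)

|G| = 20, so by Lagrange every subgroup order divides 20. Divisors: 1, 2, 4, 5, 10, 20.
Subgroups by order — order 1: 1; order 2: 11; order 4: 5; order 5: 1; order 10: 3; order 20: 1.
Total: 1 + 11 + 5 + 1 + 3 + 1 = 22.

22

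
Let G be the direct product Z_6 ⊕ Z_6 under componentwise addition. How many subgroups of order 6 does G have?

|G| = 36 and 6 | 36, so subgroups of order 6 are possible by Lagrange.
The subgroups of order 6 are: {(0,0), (0,1), (0,2), (0,3), (0,4), (0,5)}; {(0,0), (0,2), (0,4), (3,0), (3,2), (3,4)}; {(0,0), (0,2), (0,4), (3,1), (3,3), (3,5)}; {(0,0), (0,3), (2,0), (2,3), (4,0), (4,3)}; … (12 in all).
So G has 12 subgroups of order 6.

12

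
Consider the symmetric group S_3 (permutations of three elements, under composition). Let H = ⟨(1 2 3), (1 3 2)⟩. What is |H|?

|⟨(1 2 3)⟩| = 3 and |⟨(1 3 2)⟩| = 3, so |H| is a multiple of lcm(3, 3) = 3 and divides |G| = 6.
Closing under the operation: H = {e, (1 2 3), (1 3 2)}, so |H| = 3.

3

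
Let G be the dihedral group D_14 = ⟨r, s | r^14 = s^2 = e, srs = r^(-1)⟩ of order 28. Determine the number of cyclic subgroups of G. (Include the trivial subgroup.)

18

A cyclic subgroup of order d is generated by each of its φ(d) elements of order d, so the cyclic subgroups of order d number (#elements of order d)/φ(d).
Cyclic subgroups by order — order 1: 1; order 2: 15; order 7: 1; order 14: 1.
Total: 18.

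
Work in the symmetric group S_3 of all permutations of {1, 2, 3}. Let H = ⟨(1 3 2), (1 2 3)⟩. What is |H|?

|⟨(1 3 2)⟩| = 3 and |⟨(1 2 3)⟩| = 3, so |H| is a multiple of lcm(3, 3) = 3 and divides |G| = 6.
Closing under the operation: H = {e, (1 2 3), (1 3 2)}, so |H| = 3.

3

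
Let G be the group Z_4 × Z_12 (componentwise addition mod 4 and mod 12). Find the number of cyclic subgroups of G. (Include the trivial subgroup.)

20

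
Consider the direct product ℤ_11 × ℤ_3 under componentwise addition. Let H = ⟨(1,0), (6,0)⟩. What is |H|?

11

|⟨(1,0)⟩| = 11 and |⟨(6,0)⟩| = 11, so |H| is a multiple of lcm(11, 11) = 11 and divides |G| = 33.
Closing under the operation: H = {(0,0), (1,0), (2,0), (3,0), (4,0), (5,0), (6,0), (7,0), (8,0), (9,0), (10,0)}, so |H| = 11.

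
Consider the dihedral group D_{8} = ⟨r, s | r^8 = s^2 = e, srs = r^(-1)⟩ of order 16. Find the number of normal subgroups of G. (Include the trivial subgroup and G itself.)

7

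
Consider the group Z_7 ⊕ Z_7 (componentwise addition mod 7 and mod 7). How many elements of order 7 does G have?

An element (a,b) has order lcm(ord(a), ord(b)); count pairs with lcm equal to 7.
Enumerating gives 48 such elements.

48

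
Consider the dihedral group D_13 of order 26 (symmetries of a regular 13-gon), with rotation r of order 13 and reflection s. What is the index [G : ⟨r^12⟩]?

|⟨r^12⟩| = 13 and |G| = 26.
By Lagrange, [G : H] = |G|/|H| = 26/13 = 2.

2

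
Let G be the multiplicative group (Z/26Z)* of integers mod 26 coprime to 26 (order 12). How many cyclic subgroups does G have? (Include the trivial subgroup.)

Each element a generates a cyclic subgroup ⟨a⟩; distinct elements may generate the same one (a cyclic group of order d has φ(d) generators).
Cyclic subgroups by order — order 1: 1; order 2: 1; order 3: 1; order 4: 1; order 6: 1; order 12: 1.
Total: 6.

6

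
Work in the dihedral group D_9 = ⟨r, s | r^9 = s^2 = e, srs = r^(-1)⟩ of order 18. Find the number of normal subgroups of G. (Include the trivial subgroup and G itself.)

4

G has 16 subgroups. Checking conjugation-invariance by order — order 1: 1/1 normal; order 2: 0/9 normal; order 3: 1/1 normal; order 6: 0/3 normal; order 9: 1/1 normal; order 18: 1/1 normal.
Total normal subgroups: 4.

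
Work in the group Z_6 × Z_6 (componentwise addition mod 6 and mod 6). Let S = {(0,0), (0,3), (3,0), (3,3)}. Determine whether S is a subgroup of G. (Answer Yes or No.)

Yes

|S| = 4 divides |G| = 36, consistent with Lagrange.
S contains the identity, every element's inverse is in S, and S is closed under +: it is a subgroup.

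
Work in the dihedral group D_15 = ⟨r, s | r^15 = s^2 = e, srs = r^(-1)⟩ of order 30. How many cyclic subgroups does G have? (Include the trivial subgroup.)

Each element a generates a cyclic subgroup ⟨a⟩; distinct elements may generate the same one (a cyclic group of order d has φ(d) generators).
Cyclic subgroups by order — order 1: 1; order 2: 15; order 3: 1; order 5: 1; order 15: 1.
Total: 19.

19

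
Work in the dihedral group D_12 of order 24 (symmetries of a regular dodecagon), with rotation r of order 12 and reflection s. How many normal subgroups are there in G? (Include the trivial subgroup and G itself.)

9

G has 34 subgroups. Checking conjugation-invariance by order — order 1: 1/1 normal; order 2: 1/13 normal; order 3: 1/1 normal; order 4: 1/7 normal; order 6: 1/5 normal; order 8: 0/3 normal; order 12: 3/3 normal; order 24: 1/1 normal.
Total normal subgroups: 9.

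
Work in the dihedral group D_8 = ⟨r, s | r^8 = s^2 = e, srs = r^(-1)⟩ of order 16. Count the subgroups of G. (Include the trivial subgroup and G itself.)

19

|G| = 16, so by Lagrange every subgroup order divides 16. Divisors: 1, 2, 4, 8, 16.
Subgroups by order — order 1: 1; order 2: 9; order 4: 5; order 8: 3; order 16: 1.
Total: 1 + 9 + 5 + 3 + 1 = 19.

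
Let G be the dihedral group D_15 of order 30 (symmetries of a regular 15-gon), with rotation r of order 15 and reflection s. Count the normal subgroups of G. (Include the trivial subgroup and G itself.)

5

G has 28 subgroups. Checking conjugation-invariance by order — order 1: 1/1 normal; order 2: 0/15 normal; order 3: 1/1 normal; order 5: 1/1 normal; order 6: 0/5 normal; order 10: 0/3 normal; order 15: 1/1 normal; order 30: 1/1 normal.
Total normal subgroups: 5.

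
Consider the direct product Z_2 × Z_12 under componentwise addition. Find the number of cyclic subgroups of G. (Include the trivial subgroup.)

Each element a generates a cyclic subgroup ⟨a⟩; distinct elements may generate the same one (a cyclic group of order d has φ(d) generators).
Cyclic subgroups by order — order 1: 1; order 2: 3; order 3: 1; order 4: 2; order 6: 3; order 12: 2.
Total: 12.

12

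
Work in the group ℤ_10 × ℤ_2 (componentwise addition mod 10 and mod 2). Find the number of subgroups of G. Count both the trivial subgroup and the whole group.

10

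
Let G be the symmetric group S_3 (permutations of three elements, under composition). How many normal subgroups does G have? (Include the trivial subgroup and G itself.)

3

G has 6 subgroups. Checking conjugation-invariance by order — order 1: 1/1 normal; order 2: 0/3 normal; order 3: 1/1 normal; order 6: 1/1 normal.
Total normal subgroups: 3.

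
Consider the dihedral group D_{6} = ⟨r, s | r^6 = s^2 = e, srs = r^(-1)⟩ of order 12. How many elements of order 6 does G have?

2

The elements of order 6 are: r, r^5.
That's 2.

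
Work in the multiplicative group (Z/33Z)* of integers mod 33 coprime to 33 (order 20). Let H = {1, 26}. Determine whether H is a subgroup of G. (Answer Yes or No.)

No

26 ∈ H but its inverse 14 ∉ H, so H is not a subgroup.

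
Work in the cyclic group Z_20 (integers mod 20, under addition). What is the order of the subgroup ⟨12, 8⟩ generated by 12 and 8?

5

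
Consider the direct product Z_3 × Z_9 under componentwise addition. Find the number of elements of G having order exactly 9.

18

An element (a,b) has order lcm(ord(a), ord(b)); count pairs with lcm equal to 9.
Enumerating gives 18 such elements.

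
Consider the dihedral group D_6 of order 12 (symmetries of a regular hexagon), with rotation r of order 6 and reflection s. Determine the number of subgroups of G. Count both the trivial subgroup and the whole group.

|G| = 12, so by Lagrange every subgroup order divides 12. Divisors: 1, 2, 3, 4, 6, 12.
Subgroups by order — order 1: 1; order 2: 7; order 3: 1; order 4: 3; order 6: 3; order 12: 1.
Total: 1 + 7 + 1 + 3 + 3 + 1 = 16.

16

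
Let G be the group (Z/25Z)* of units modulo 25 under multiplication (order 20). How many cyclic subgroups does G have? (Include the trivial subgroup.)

Group the elements of G by the cyclic subgroup they generate; each cyclic subgroup of order d accounts for φ(d) elements.
Cyclic subgroups by order — order 1: 1; order 2: 1; order 4: 1; order 5: 1; order 10: 1; order 20: 1.
Total: 6.

6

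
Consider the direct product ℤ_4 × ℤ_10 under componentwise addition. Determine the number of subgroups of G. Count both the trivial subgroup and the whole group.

16

|G| = 40, so by Lagrange every subgroup order divides 40. Divisors: 1, 2, 4, 5, 8, 10, 20, 40.
Subgroups by order — order 1: 1; order 2: 3; order 4: 3; order 5: 1; order 8: 1; order 10: 3; order 20: 3; order 40: 1.
Total: 1 + 3 + 3 + 1 + 1 + 3 + 3 + 1 = 16.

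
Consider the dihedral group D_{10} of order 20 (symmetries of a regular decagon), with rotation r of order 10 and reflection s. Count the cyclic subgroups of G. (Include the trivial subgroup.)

14

A cyclic subgroup of order d is generated by each of its φ(d) elements of order d, so the cyclic subgroups of order d number (#elements of order d)/φ(d).
Cyclic subgroups by order — order 1: 1; order 2: 11; order 5: 1; order 10: 1.
Total: 14.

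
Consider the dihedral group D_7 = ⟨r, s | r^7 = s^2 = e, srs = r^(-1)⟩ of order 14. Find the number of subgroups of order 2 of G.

7

|G| = 14 and 2 | 14, so subgroups of order 2 are possible by Lagrange.
The subgroups of order 2 are: {e, r^2s}; {e, r^3s}; {e, r^4s}; {e, r^5s}; … (7 in all).
So G has 7 subgroups of order 2.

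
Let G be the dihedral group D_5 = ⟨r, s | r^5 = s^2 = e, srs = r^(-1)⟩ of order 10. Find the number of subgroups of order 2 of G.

|G| = 10 and 2 | 10, so subgroups of order 2 are possible by Lagrange.
The subgroups of order 2 are: {e, r^2s}; {e, r^3s}; {e, r^4s}; {e, rs}; … (5 in all).
So G has 5 subgroups of order 2.

5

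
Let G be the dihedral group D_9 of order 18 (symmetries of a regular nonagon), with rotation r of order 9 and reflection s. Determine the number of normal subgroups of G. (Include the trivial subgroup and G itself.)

4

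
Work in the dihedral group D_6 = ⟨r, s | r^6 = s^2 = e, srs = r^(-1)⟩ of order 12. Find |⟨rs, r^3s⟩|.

|⟨rs⟩| = 2 and |⟨r^3s⟩| = 2, so |H| is a multiple of lcm(2, 2) = 2 and divides |G| = 12.
Closing under the operation: H = {e, r^2, r^4, rs, r^3s, r^5s}, so |H| = 6.

6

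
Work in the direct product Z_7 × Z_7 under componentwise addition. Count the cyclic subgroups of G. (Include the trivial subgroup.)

9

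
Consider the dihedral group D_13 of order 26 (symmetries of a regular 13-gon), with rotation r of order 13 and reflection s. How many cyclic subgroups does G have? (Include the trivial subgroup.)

15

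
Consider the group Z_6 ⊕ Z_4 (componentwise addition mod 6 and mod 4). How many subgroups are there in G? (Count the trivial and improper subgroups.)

16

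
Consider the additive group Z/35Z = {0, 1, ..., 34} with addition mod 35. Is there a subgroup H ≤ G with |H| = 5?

Yes

5 | 35. A subgroup of order 5 is {0, 7, 14, 21, 28}.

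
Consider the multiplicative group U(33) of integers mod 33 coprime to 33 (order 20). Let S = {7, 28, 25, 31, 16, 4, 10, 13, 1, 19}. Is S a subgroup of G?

|S| = 10 divides |G| = 20, consistent with Lagrange.
S contains the identity, every element's inverse is in S, and S is closed under ·: it is a subgroup.
In fact S = ⟨7⟩.

Yes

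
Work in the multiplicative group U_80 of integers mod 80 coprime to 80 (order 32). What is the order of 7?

4

Compute successive powers of 7 mod 80: 7, 49, 23, 1; 7^4 ≡ 1 (mod 80).
So |⟨7⟩| = 4.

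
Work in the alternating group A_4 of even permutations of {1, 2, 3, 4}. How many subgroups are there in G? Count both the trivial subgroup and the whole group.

|G| = 12, so by Lagrange every subgroup order divides 12. Divisors: 1, 2, 3, 4, 6, 12.
Subgroups by order — order 1: 1; order 2: 3; order 3: 4; order 4: 1; order 6: 0; order 12: 1.
Total: 1 + 3 + 4 + 1 + 0 + 1 = 10.

10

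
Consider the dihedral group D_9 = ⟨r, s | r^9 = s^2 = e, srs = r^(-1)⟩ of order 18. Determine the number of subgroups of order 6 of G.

3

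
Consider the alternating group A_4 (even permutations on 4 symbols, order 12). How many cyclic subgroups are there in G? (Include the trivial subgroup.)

Group the elements of G by the cyclic subgroup they generate; each cyclic subgroup of order d accounts for φ(d) elements.
Cyclic subgroups by order — order 1: 1; order 2: 3; order 3: 4.
Total: 8.

8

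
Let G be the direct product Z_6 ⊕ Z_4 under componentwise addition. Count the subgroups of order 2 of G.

|G| = 24 and 2 | 24, so subgroups of order 2 are possible by Lagrange.
The subgroups of order 2 are: {(0,0), (0,2)}; {(0,0), (3,0)}; {(0,0), (3,2)}.
So G has 3 subgroups of order 2.

3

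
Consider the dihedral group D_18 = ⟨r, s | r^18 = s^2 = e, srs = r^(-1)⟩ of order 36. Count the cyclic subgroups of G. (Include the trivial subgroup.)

Each element a generates a cyclic subgroup ⟨a⟩; distinct elements may generate the same one (a cyclic group of order d has φ(d) generators).
Cyclic subgroups by order — order 1: 1; order 2: 19; order 3: 1; order 6: 1; order 9: 1; order 18: 1.
Total: 24.

24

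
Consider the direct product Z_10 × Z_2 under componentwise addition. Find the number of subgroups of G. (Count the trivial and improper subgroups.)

10

|G| = 20, so by Lagrange every subgroup order divides 20. Divisors: 1, 2, 4, 5, 10, 20.
Subgroups by order — order 1: 1; order 2: 3; order 4: 1; order 5: 1; order 10: 3; order 20: 1.
Total: 1 + 3 + 1 + 1 + 3 + 1 = 10.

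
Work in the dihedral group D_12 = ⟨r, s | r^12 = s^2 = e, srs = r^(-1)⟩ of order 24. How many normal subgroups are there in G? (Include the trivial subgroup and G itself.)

9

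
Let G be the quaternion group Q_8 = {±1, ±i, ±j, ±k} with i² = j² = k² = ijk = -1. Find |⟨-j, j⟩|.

|⟨-j⟩| = 4 and |⟨j⟩| = 4, so |H| is a multiple of lcm(4, 4) = 4 and divides |G| = 8.
Closing under the operation: H = {1, -1, j, -j}, so |H| = 4.

4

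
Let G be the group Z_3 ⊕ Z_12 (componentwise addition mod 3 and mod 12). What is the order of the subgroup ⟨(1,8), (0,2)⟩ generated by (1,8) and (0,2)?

18

|⟨(1,8)⟩| = 3 and |⟨(0,2)⟩| = 6, so |H| is a multiple of lcm(3, 6) = 6 and divides |G| = 36.
Closing under the operation: H = {(0,0), (0,2), (0,4), (0,6), (0,8), (0,10), (1,0), (1,2), (1,4), (1,6), (1,8), (1,10), (2,0), (2,2), (2,4), (2,6), (2,8), (2,10)}, so |H| = 18.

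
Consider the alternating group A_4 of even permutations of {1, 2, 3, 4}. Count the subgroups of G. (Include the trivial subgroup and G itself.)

10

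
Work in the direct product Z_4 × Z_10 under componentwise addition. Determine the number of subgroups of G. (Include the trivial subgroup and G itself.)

|G| = 40, so by Lagrange every subgroup order divides 40. Divisors: 1, 2, 4, 5, 8, 10, 20, 40.
Subgroups by order — order 1: 1; order 2: 3; order 4: 3; order 5: 1; order 8: 1; order 10: 3; order 20: 3; order 40: 1.
Total: 1 + 3 + 3 + 1 + 1 + 3 + 3 + 1 = 16.

16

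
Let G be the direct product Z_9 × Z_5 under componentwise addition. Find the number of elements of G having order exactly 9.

An element (a,b) has order lcm(ord(a), ord(b)); count pairs with lcm equal to 9.
Enumerating gives 6 such elements.

6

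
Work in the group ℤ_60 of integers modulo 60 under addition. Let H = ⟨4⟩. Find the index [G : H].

|⟨4⟩| = 15 and |G| = 60.
By Lagrange, [G : H] = |G|/|H| = 60/15 = 4.

4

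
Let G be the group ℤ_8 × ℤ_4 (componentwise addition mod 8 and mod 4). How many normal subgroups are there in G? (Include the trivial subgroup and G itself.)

22

G is abelian, so every subgroup is normal.
G has 22 subgroups in total, hence 22 normal subgroups.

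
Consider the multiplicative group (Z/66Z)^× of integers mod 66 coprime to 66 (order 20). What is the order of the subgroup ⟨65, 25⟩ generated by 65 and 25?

|⟨65⟩| = 2 and |⟨25⟩| = 5, so |H| is a multiple of lcm(2, 5) = 10 and divides |G| = 20.
Closing under the operation: H = {1, 17, 25, 29, 31, 35, 37, 41, 49, 65}, so |H| = 10.

10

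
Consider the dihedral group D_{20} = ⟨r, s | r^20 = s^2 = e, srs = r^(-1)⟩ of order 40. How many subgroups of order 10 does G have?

5

|G| = 40 and 10 | 40, so subgroups of order 10 are possible by Lagrange.
The subgroups of order 10 are: {e, r^2, r^4, r^6, r^8, r^10, r^12, r^14, r^16, r^18}; {e, r^4, r^8, r^12, r^16, r^2s, r^6s, r^10s, r^14s, r^18s}; {e, r^4, r^8, r^12, r^16, r^3s, r^7s, r^11s, r^15s, r^19s}; {e, r^4, r^8, r^12, r^16, s, r^4s, r^8s, r^12s, r^16s}; … (5 in all).
So G has 5 subgroups of order 10.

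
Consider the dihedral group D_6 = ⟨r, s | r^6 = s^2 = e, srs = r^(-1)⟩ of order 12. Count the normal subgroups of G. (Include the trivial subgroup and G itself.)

7

G has 16 subgroups. Checking conjugation-invariance by order — order 1: 1/1 normal; order 2: 1/7 normal; order 3: 1/1 normal; order 4: 0/3 normal; order 6: 3/3 normal; order 12: 1/1 normal.
Total normal subgroups: 7.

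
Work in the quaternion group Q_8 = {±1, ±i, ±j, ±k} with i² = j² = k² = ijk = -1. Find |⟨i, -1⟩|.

4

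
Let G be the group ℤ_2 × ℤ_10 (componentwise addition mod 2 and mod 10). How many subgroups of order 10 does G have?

|G| = 20 and 10 | 20, so subgroups of order 10 are possible by Lagrange.
The subgroups of order 10 are: {(0,0), (0,1), (0,2), (0,3), (0,4), (0,5), (0,6), (0,7), (0,8), (0,9)}; {(0,0), (0,2), (0,4), (0,6), (0,8), (1,0), (1,2), (1,4), (1,6), (1,8)}; {(0,0), (0,2), (0,4), (0,6), (0,8), (1,1), (1,3), (1,5), (1,7), (1,9)}.
So G has 3 subgroups of order 10.

3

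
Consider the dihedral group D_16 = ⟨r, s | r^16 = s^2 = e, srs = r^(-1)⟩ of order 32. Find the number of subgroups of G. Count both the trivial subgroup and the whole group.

|G| = 32, so by Lagrange every subgroup order divides 32. Divisors: 1, 2, 4, 8, 16, 32.
Subgroups by order — order 1: 1; order 2: 17; order 4: 9; order 8: 5; order 16: 3; order 32: 1.
Total: 1 + 17 + 9 + 5 + 3 + 1 = 36.

36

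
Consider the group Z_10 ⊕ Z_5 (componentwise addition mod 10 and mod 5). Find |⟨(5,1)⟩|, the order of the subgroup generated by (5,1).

10

The order of (5,1) in Z_10 × Z_5 is lcm(ord(5) in Z_10, ord(1) in Z_5).
ord(5) = 2 and ord(1) = 5, so |⟨(5,1)⟩| = lcm(2, 5) = 10.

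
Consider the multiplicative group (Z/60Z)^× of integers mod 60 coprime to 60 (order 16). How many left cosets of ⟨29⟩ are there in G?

8

|⟨29⟩| = 2 and |G| = 16.
By Lagrange, [G : H] = |G|/|H| = 16/2 = 8.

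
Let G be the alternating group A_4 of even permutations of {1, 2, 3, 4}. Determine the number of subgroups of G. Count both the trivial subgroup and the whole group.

10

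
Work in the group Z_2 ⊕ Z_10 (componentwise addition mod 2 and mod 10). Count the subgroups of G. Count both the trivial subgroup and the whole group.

10

|G| = 20, so by Lagrange every subgroup order divides 20. Divisors: 1, 2, 4, 5, 10, 20.
Subgroups by order — order 1: 1; order 2: 3; order 4: 1; order 5: 1; order 10: 3; order 20: 1.
Total: 1 + 3 + 1 + 1 + 3 + 1 = 10.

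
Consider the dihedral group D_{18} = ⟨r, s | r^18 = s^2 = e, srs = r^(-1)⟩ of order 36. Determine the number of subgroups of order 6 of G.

7

|G| = 36 and 6 | 36, so subgroups of order 6 are possible by Lagrange.
The subgroups of order 6 are: {e, r^6, r^12, r^4s, r^10s, r^16s}; {e, r^6, r^12, r^5s, r^11s, r^17s}; {e, r^6, r^12, s, r^6s, r^12s}; {e, r^6, r^12, rs, r^7s, r^13s}; … (7 in all).
So G has 7 subgroups of order 6.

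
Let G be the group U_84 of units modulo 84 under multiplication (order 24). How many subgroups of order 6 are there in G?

|G| = 24 and 6 | 24, so subgroups of order 6 are possible by Lagrange.
The subgroups of order 6 are: {1, 11, 23, 25, 37, 71}; {1, 13, 25, 37, 61, 73}; {1, 5, 17, 25, 37, 41}; {1, 19, 25, 31, 37, 55}; … (7 in all).
So G has 7 subgroups of order 6.

7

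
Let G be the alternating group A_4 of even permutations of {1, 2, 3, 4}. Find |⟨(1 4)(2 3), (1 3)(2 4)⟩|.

|⟨(1 4)(2 3)⟩| = 2 and |⟨(1 3)(2 4)⟩| = 2, so |H| is a multiple of lcm(2, 2) = 2 and divides |G| = 12.
Closing under the operation: H = {e, (1 2)(3 4), (1 3)(2 4), (1 4)(2 3)}, so |H| = 4.

4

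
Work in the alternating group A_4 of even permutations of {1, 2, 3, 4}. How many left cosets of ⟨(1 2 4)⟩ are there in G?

4

|⟨(1 2 4)⟩| = 3 and |G| = 12.
By Lagrange, [G : H] = |G|/|H| = 12/3 = 4.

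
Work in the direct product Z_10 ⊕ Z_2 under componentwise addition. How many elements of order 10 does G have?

An element (a,b) has order lcm(ord(a), ord(b)); count pairs with lcm equal to 10.
Enumerating gives 12 such elements.

12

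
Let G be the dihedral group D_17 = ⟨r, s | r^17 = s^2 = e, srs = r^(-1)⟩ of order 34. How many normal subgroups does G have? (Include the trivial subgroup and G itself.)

3

G has 20 subgroups. Checking conjugation-invariance by order — order 1: 1/1 normal; order 2: 0/17 normal; order 17: 1/1 normal; order 34: 1/1 normal.
Total normal subgroups: 3.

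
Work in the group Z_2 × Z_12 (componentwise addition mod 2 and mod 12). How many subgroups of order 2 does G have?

|G| = 24 and 2 | 24, so subgroups of order 2 are possible by Lagrange.
The subgroups of order 2 are: {(0,0), (0,6)}; {(0,0), (1,0)}; {(0,0), (1,6)}.
So G has 3 subgroups of order 2.

3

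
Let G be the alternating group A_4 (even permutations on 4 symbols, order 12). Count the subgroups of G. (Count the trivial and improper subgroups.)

|G| = 12, so by Lagrange every subgroup order divides 12. Divisors: 1, 2, 3, 4, 6, 12.
Subgroups by order — order 1: 1; order 2: 3; order 3: 4; order 4: 1; order 6: 0; order 12: 1.
Total: 1 + 3 + 4 + 1 + 0 + 1 = 10.

10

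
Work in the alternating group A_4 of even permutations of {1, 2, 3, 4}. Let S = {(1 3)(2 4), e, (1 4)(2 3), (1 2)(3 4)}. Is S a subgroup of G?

Yes

|S| = 4 divides |G| = 12, consistent with Lagrange.
S contains the identity, every element's inverse is in S, and S is closed under ∘: it is a subgroup.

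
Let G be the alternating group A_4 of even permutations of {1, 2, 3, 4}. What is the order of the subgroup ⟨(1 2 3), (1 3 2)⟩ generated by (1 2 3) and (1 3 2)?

|⟨(1 2 3)⟩| = 3 and |⟨(1 3 2)⟩| = 3, so |H| is a multiple of lcm(3, 3) = 3 and divides |G| = 12.
Closing under the operation: H = {e, (1 2 3), (1 3 2)}, so |H| = 3.

3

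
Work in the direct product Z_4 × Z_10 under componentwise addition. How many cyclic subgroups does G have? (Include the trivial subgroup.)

Group the elements of G by the cyclic subgroup they generate; each cyclic subgroup of order d accounts for φ(d) elements.
Cyclic subgroups by order — order 1: 1; order 2: 3; order 4: 2; order 5: 1; order 10: 3; order 20: 2.
Total: 12.

12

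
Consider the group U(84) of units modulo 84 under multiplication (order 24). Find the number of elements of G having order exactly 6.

14

Enumerating element orders in G gives 14 elements of order 6.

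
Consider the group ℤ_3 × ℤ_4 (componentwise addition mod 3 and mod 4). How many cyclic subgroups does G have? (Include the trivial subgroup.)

6

Each element a generates a cyclic subgroup ⟨a⟩; distinct elements may generate the same one (a cyclic group of order d has φ(d) generators).
Cyclic subgroups by order — order 1: 1; order 2: 1; order 3: 1; order 4: 1; order 6: 1; order 12: 1.
Total: 6.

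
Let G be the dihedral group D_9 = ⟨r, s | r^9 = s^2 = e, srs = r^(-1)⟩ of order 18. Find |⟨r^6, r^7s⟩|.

|⟨r^6⟩| = 3 and |⟨r^7s⟩| = 2, so |H| is a multiple of lcm(3, 2) = 6 and divides |G| = 18.
Closing under the operation: H = {e, r^3, r^6, rs, r^4s, r^7s}, so |H| = 6.

6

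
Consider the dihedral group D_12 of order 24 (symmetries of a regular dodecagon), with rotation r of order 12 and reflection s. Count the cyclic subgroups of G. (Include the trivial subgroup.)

18

Each element a generates a cyclic subgroup ⟨a⟩; distinct elements may generate the same one (a cyclic group of order d has φ(d) generators).
Cyclic subgroups by order — order 1: 1; order 2: 13; order 3: 1; order 4: 1; order 6: 1; order 12: 1.
Total: 18.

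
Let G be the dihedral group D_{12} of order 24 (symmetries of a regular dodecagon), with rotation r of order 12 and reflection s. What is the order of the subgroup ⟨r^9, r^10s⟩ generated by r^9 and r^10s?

|⟨r^9⟩| = 4 and |⟨r^10s⟩| = 2, so |H| is a multiple of lcm(4, 2) = 4 and divides |G| = 24.
Closing under the operation: H = {e, r^3, r^6, r^9, rs, r^4s, r^7s, r^10s}, so |H| = 8.

8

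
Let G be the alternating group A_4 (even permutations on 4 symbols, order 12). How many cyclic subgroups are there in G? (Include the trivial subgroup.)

Group the elements of G by the cyclic subgroup they generate; each cyclic subgroup of order d accounts for φ(d) elements.
Cyclic subgroups by order — order 1: 1; order 2: 3; order 3: 4.
Total: 8.

8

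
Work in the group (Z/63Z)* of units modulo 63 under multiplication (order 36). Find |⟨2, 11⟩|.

|⟨2⟩| = 6 and |⟨11⟩| = 6, so |H| is a multiple of lcm(6, 6) = 6 and divides |G| = 36.
Closing under the operation: H = {1, 2, 4, 8, 11, 16, 22, 23, 25, 29, 32, 37, 43, 44, 46, 50, 53, 58}, so |H| = 18.

18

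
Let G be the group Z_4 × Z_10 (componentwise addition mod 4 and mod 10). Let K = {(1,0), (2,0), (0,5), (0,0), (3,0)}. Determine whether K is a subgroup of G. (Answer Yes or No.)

No

Closure fails: (0,5) + (1,0) = (1,5) ∉ K. So K is not a subgroup.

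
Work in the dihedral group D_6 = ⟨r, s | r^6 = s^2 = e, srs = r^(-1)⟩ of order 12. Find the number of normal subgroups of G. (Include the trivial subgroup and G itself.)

7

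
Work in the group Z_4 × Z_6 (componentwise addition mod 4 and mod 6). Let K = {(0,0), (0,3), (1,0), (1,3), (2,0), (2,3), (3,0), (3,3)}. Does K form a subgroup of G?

|K| = 8 divides |G| = 24, consistent with Lagrange.
K contains the identity, every element's inverse is in K, and K is closed under +: it is a subgroup.

Yes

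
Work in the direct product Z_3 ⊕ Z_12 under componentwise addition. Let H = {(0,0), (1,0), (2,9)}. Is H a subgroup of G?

No

(1,0) ∈ H but its inverse (2,0) ∉ H, so H is not a subgroup.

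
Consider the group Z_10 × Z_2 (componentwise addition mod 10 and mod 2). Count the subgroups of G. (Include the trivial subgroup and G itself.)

10

|G| = 20, so by Lagrange every subgroup order divides 20. Divisors: 1, 2, 4, 5, 10, 20.
Subgroups by order — order 1: 1; order 2: 3; order 4: 1; order 5: 1; order 10: 3; order 20: 1.
Total: 1 + 3 + 1 + 1 + 3 + 1 = 10.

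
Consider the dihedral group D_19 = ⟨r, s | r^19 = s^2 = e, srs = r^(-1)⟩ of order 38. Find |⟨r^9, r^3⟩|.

|⟨r^9⟩| = 19 and |⟨r^3⟩| = 19, so |H| is a multiple of lcm(19, 19) = 19 and divides |G| = 38.
Closing under the operation: H = {e, r, r^2, r^3, r^4, r^5, r^6, r^7, r^8, r^9, r^10, r^11, r^12, r^13, r^14, r^15, r^16, r^17, r^18}, so |H| = 19.

19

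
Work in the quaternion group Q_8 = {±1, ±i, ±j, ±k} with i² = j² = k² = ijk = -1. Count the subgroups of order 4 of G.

3

|G| = 8 and 4 | 8, so subgroups of order 4 are possible by Lagrange.
The subgroups of order 4 are: {1, -1, i, -i}; {1, -1, j, -j}; {1, -1, k, -k}.
So G has 3 subgroups of order 4.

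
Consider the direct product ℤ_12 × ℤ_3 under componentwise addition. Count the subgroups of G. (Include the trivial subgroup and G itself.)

|G| = 36, so by Lagrange every subgroup order divides 36. Divisors: 1, 2, 3, 4, 6, 9, 12, 18, 36.
Subgroups by order — order 1: 1; order 2: 1; order 3: 4; order 4: 1; order 6: 4; order 9: 1; order 12: 4; order 18: 1; order 36: 1.
Total: 1 + 1 + 4 + 1 + 4 + 1 + 4 + 1 + 1 = 18.

18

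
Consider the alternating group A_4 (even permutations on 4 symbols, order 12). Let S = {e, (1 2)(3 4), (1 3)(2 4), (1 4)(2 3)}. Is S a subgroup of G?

Yes

|S| = 4 divides |G| = 12, consistent with Lagrange.
S contains the identity, every element's inverse is in S, and S is closed under ∘: it is a subgroup.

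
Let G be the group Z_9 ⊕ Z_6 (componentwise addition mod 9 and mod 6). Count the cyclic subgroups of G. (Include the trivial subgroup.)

16

Group the elements of G by the cyclic subgroup they generate; each cyclic subgroup of order d accounts for φ(d) elements.
Cyclic subgroups by order — order 1: 1; order 2: 1; order 3: 4; order 6: 4; order 9: 3; order 18: 3.
Total: 16.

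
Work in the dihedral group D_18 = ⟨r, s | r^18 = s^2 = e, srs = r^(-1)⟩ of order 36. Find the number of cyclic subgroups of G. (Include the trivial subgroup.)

24

A cyclic subgroup of order d is generated by each of its φ(d) elements of order d, so the cyclic subgroups of order d number (#elements of order d)/φ(d).
Cyclic subgroups by order — order 1: 1; order 2: 19; order 3: 1; order 6: 1; order 9: 1; order 18: 1.
Total: 24.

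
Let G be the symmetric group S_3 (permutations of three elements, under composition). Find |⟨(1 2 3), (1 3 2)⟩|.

3

|⟨(1 2 3)⟩| = 3 and |⟨(1 3 2)⟩| = 3, so |H| is a multiple of lcm(3, 3) = 3 and divides |G| = 6.
Closing under the operation: H = {e, (1 2 3), (1 3 2)}, so |H| = 3.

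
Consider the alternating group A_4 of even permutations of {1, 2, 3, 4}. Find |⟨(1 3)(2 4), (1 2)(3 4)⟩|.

4

|⟨(1 3)(2 4)⟩| = 2 and |⟨(1 2)(3 4)⟩| = 2, so |H| is a multiple of lcm(2, 2) = 2 and divides |G| = 12.
Closing under the operation: H = {e, (1 2)(3 4), (1 3)(2 4), (1 4)(2 3)}, so |H| = 4.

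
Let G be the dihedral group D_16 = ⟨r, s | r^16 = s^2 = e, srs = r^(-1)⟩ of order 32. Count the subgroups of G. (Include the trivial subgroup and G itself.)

36

|G| = 32, so by Lagrange every subgroup order divides 32. Divisors: 1, 2, 4, 8, 16, 32.
Subgroups by order — order 1: 1; order 2: 17; order 4: 9; order 8: 5; order 16: 3; order 32: 1.
Total: 1 + 17 + 9 + 5 + 3 + 1 = 36.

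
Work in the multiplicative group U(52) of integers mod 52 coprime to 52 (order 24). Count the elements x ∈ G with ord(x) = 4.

The elements of order 4 are: 5, 21, 31, 47.
That's 4.

4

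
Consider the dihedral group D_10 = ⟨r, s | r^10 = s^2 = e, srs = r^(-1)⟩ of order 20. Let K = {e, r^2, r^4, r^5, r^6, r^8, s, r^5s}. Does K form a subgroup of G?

|K| = 8 does not divide |G| = 20, so by Lagrange K is not a subgroup.

No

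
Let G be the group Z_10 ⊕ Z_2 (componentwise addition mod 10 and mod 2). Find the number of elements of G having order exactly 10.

An element (a,b) has order lcm(ord(a), ord(b)); count pairs with lcm equal to 10.
Enumerating gives 12 such elements.

12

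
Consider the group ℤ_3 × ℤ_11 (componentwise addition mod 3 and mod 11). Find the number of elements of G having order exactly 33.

An element (a,b) has order lcm(ord(a), ord(b)); count pairs with lcm equal to 33.
Enumerating gives 20 such elements.

20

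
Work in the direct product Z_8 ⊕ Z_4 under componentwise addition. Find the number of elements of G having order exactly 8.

16

An element (a,b) has order lcm(ord(a), ord(b)); count pairs with lcm equal to 8.
Enumerating gives 16 such elements.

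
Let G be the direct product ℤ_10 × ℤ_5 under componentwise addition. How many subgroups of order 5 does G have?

|G| = 50 and 5 | 50, so subgroups of order 5 are possible by Lagrange.
The subgroups of order 5 are: {(0,0), (0,1), (0,2), (0,3), (0,4)}; {(0,0), (2,0), (4,0), (6,0), (8,0)}; {(0,0), (2,1), (4,2), (6,3), (8,4)}; {(0,0), (2,2), (4,4), (6,1), (8,3)}; … (6 in all).
So G has 6 subgroups of order 5.

6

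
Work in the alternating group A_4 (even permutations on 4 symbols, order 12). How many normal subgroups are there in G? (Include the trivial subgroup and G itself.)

3

G has 10 subgroups. Checking conjugation-invariance by order — order 1: 1/1 normal; order 2: 0/3 normal; order 3: 0/4 normal; order 4: 1/1 normal; order 12: 1/1 normal.
Total normal subgroups: 3.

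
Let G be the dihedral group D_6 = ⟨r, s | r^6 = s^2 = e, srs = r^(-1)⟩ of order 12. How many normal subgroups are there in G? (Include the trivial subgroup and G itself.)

G has 16 subgroups. Checking conjugation-invariance by order — order 1: 1/1 normal; order 2: 1/7 normal; order 3: 1/1 normal; order 4: 0/3 normal; order 6: 3/3 normal; order 12: 1/1 normal.
Total normal subgroups: 7.

7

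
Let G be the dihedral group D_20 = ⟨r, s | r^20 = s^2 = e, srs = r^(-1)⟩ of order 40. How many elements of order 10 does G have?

The elements of order 10 are: r^2, r^6, r^14, r^18.
That's 4.

4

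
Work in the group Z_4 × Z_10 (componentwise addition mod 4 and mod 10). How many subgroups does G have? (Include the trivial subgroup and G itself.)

|G| = 40, so by Lagrange every subgroup order divides 40. Divisors: 1, 2, 4, 5, 8, 10, 20, 40.
Subgroups by order — order 1: 1; order 2: 3; order 4: 3; order 5: 1; order 8: 1; order 10: 3; order 20: 3; order 40: 1.
Total: 1 + 3 + 3 + 1 + 1 + 3 + 3 + 1 = 16.

16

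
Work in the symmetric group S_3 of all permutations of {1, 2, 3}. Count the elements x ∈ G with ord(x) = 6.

0

No element of G has order 6 (even though 6 | 6).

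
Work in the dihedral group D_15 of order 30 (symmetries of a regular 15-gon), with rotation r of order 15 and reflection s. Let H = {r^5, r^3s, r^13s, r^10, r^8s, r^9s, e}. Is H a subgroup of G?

|H| = 7 does not divide |G| = 30, so by Lagrange H is not a subgroup.

No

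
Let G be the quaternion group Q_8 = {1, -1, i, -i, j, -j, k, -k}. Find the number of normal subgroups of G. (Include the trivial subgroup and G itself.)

G has 6 subgroups. Checking conjugation-invariance by order — order 1: 1/1 normal; order 2: 1/1 normal; order 4: 3/3 normal; order 8: 1/1 normal.
Total normal subgroups: 6.

6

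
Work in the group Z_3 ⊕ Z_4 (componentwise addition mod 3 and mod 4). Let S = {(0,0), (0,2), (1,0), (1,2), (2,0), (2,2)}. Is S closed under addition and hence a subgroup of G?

Yes

|S| = 6 divides |G| = 12, consistent with Lagrange.
S contains the identity, every element's inverse is in S, and S is closed under +: it is a subgroup.
In fact S = ⟨(1,2)⟩.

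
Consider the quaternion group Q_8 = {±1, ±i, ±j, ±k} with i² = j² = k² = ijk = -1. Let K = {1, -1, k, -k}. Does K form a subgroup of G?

Yes

|K| = 4 divides |G| = 8, consistent with Lagrange.
K contains the identity, every element's inverse is in K, and K is closed under ·: it is a subgroup.
In fact K = ⟨-k⟩.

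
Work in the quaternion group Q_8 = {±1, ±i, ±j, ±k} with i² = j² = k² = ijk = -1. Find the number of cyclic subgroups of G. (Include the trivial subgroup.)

5

Group the elements of G by the cyclic subgroup they generate; each cyclic subgroup of order d accounts for φ(d) elements.
Cyclic subgroups by order — order 1: 1; order 2: 1; order 4: 3.
Total: 5.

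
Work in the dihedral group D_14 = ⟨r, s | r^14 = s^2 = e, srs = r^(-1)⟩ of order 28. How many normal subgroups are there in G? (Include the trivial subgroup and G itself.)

G has 28 subgroups. Checking conjugation-invariance by order — order 1: 1/1 normal; order 2: 1/15 normal; order 4: 0/7 normal; order 7: 1/1 normal; order 14: 3/3 normal; order 28: 1/1 normal.
Total normal subgroups: 7.

7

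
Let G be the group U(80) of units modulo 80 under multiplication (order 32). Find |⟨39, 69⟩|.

|⟨39⟩| = 2 and |⟨69⟩| = 4, so |H| is a multiple of lcm(2, 4) = 4 and divides |G| = 32.
Closing under the operation: H = {1, 11, 29, 39, 41, 51, 69, 79}, so |H| = 8.

8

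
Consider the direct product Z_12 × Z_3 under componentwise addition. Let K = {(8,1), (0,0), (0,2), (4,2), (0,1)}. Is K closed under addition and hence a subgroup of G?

|K| = 5 does not divide |G| = 36, so by Lagrange K is not a subgroup.

No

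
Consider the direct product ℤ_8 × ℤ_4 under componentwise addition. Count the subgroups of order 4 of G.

7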